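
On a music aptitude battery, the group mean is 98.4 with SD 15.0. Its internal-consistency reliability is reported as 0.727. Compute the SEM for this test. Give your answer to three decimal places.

7.837

SEM = SD · √(1 − ρ) = 15.0 × √0.273 = 15.0 × 0.5225 = 7.8374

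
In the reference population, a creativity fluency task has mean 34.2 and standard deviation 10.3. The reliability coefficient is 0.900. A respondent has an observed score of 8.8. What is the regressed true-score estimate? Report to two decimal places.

11.34

T̂ = ρX + (1 − ρ)μ
  = 0.900 × 8.8 + 0.100 × 34.2
  = 7.9200 + 3.4200
  = 11.340
  ≈ 11.34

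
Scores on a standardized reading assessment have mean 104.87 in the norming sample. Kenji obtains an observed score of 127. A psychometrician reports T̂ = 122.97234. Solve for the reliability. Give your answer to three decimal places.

0.818

T̂ = ρX + (1 − ρ)μ  ⇒  T̂ − μ = ρ(X − μ)
ρ = (T̂ − μ)/(X − μ) = (122.97234 − 104.87) / (127 − 104.87) = 18.10234 / 22.13 = 0.81800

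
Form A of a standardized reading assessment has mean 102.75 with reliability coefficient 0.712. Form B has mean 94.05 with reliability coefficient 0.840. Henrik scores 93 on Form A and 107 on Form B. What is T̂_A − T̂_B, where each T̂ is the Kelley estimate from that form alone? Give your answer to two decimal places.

T̂_A = 0.712(93) + 0.288(102.75) = 95.8080
T̂_B = 0.840(107) + 0.160(94.05) = 104.9280
T̂_A − T̂_B = -9.1200

-9.12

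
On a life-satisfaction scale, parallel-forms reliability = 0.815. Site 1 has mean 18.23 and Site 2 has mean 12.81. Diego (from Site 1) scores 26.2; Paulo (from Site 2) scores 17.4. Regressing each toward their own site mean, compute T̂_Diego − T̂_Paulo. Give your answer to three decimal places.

T̂_Diego = 0.815(26.2) + 0.185(18.23) = 24.72555
T̂_Paulo = 0.815(17.4) + 0.185(12.81) = 16.55085
Difference = 24.72555 − 16.55085 = 8.17470

8.175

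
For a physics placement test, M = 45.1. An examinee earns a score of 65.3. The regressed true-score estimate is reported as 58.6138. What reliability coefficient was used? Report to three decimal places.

0.669

T̂ = ρX + (1 − ρ)μ  ⇒  T̂ − μ = ρ(X − μ)
ρ = (T̂ − μ)/(X − μ) = (58.6138 − 45.1) / (65.3 − 45.1) = 13.5138 / 20.2 = 0.66900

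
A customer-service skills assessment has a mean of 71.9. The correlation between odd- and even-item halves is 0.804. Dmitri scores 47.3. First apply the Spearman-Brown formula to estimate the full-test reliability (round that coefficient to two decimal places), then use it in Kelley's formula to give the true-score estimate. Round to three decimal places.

Spearman-Brown: ρ = 2r/(1 + r) = 2(0.804)/(1 + 0.804) = 1.6080/1.804 = 0.8914 → 0.89
Regress the observed score toward the mean by the unreliability: T̂ = 0.89·47.3 + 0.11·71.9 = 42.097 + 7.909 = 50.0060.

50.006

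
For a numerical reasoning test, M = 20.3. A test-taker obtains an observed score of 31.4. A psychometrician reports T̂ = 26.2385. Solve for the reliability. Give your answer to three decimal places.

T̂ = ρX + (1 − ρ)μ  ⇒  T̂ − μ = ρ(X − μ)
ρ = (T̂ − μ)/(X − μ) = (26.2385 − 20.3) / (31.4 − 20.3) = 5.9385 / 11.1 = 0.53500

0.535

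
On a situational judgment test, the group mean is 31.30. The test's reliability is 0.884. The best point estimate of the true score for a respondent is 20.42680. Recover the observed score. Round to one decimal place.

T̂ = ρX + (1 − ρ)μ  ⇒  X = (T̂ − (1 − ρ)μ) / ρ
X = (20.42680 − 0.116 × 31.30) / 0.884 = (20.42680 − 3.63080) / 0.884 = 16.79600 / 0.884 = 19.000

19.0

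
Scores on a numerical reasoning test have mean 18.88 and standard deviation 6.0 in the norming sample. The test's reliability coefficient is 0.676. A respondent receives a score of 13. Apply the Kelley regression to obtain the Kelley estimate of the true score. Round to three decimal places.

T̂ = ρX + (1 − ρ)μ
  = 0.676 × 13 + 0.324 × 18.88
  = 8.788 + 6.11712
  = 14.9051
  ≈ 14.905

14.905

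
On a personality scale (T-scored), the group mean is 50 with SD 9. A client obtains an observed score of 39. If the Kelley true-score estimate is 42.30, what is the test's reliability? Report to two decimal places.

T̂ = ρX + (1 − ρ)μ  ⇒  T̂ − μ = ρ(X − μ)
ρ = (T̂ − μ)/(X − μ) = (42.30 − 50) / (39 − 50) = -7.70 / -11.0 = 0.7000

0.70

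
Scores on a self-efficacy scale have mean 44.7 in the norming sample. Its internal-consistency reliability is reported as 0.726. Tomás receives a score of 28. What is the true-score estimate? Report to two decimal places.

32.58

T̂ = 0.726(28) + 0.274(44.7) = 20.328 + 12.2478 = 32.576 → 32.58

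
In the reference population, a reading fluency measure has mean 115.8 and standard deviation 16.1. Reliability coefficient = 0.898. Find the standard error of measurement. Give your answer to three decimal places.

5.142

SEM = SD · √(1 − ρ) = 16.1 × √0.102 = 16.1 × 0.3194 = 5.1419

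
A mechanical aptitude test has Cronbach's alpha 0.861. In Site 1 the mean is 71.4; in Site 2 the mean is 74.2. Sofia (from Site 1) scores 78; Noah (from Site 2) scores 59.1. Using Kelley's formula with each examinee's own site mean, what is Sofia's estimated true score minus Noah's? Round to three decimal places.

T̂_Sofia = 0.861(78) + 0.139(71.4) = 77.08260
T̂_Noah = 0.861(59.1) + 0.139(74.2) = 61.19890
Difference = 77.08260 − 61.19890 = 15.88370

15.884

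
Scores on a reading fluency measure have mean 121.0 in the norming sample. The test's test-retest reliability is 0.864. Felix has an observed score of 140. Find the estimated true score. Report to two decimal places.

T̂ = 0.864(140) + 0.136(121.0) = 120.960 + 16.4560 = 137.416 → 137.42

137.42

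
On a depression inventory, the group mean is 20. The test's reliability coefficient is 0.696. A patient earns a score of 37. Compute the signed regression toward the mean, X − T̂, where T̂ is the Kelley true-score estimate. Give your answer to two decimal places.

T̂ = 0.696(37) + 0.304(20) = 25.752 + 6.080 = 31.8320 → 31.832
X − T̂ = 37 − 31.832 = 5.168 → 5.17

5.17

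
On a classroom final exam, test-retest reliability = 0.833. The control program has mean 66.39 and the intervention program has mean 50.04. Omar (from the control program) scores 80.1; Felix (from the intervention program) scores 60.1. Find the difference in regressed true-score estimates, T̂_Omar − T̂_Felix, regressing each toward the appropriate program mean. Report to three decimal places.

19.390

T̂_Omar = 0.833(80.1) + 0.167(66.39) = 77.81043
T̂_Felix = 0.833(60.1) + 0.167(50.04) = 58.41998
Difference = 77.81043 − 58.41998 = 19.39045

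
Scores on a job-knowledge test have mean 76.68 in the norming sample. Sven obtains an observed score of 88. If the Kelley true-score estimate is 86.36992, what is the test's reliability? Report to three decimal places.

T̂ = ρX + (1 − ρ)μ  ⇒  T̂ − μ = ρ(X − μ)
ρ = (T̂ − μ)/(X − μ) = (86.36992 − 76.68) / (88 − 76.68) = 9.68992 / 11.32 = 0.85600

0.856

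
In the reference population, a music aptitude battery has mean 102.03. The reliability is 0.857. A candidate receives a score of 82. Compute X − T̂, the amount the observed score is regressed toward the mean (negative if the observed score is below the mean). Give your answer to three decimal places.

-2.864

T̂ = 0.857(82) + 0.143(102.03) = 70.274 + 14.59029 = 84.86429 → 84.8643
X − T̂ = 82 − 84.8643 = -2.8643 → -2.864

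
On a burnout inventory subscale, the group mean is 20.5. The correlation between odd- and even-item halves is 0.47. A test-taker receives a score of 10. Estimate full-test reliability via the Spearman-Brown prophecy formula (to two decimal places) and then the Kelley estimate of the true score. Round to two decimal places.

Spearman-Brown: ρ = 2r/(1 + r) = 2(0.47)/(1 + 0.47) = 0.940/1.47 = 0.6395 → 0.64
Kelley's formula gives T̂ = 0.64·10 + 0.36·20.5 = 6.40 + 7.380 = 13.780.

13.78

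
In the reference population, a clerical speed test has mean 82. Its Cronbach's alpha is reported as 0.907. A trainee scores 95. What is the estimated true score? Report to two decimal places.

93.79

Kelley's formula gives T̂ = 0.907·95 + 0.093·82 = 86.165 + 7.626 = 93.791.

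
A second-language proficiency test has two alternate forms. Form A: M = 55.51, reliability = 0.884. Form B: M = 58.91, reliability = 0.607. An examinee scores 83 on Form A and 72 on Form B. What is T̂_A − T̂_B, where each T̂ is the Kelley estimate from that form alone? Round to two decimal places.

T̂_A = 0.884(83) + 0.116(55.51) = 79.8112
T̂_B = 0.607(72) + 0.393(58.91) = 66.8556
T̂_A − T̂_B = 12.9555

12.96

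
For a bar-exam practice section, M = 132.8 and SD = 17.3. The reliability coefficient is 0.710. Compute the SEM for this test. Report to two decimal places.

9.32

SEM = SD · √(1 − ρ) = 17.3 × √0.290 = 17.3 × 0.5385 = 9.316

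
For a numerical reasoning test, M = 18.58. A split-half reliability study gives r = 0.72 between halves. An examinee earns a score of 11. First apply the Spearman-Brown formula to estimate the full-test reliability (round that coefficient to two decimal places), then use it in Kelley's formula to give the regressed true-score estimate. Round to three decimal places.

12.213

Spearman-Brown: ρ = 2r/(1 + r) = 2(0.72)/(1 + 0.72) = 1.440/1.72 = 0.8372 → 0.84
T̂ = 0.84(11) + 0.16(18.58) = 9.24 + 2.9728 = 12.2128 → 12.213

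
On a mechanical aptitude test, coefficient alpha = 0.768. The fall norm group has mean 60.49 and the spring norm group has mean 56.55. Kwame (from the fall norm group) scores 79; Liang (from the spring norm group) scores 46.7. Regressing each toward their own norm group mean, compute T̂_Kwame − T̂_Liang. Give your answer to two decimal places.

T̂_Kwame = 0.768(79) + 0.232(60.49) = 74.7057
T̂_Liang = 0.768(46.7) + 0.232(56.55) = 48.9852
Difference = 74.7057 − 48.9852 = 25.7205

25.72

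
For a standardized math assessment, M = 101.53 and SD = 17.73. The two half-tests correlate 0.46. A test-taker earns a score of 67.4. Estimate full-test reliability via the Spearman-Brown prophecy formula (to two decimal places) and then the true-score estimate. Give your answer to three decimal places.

Spearman-Brown: ρ = 2r/(1 + r) = 2(0.46)/(1 + 0.46) = 0.920/1.46 = 0.6301 → 0.63
Weight the observed score by reliability and the mean by (1 − reliability): T̂ = 0.63·67.4 + 0.37·101.53 = 42.462 + 37.5661 = 80.0281.

80.028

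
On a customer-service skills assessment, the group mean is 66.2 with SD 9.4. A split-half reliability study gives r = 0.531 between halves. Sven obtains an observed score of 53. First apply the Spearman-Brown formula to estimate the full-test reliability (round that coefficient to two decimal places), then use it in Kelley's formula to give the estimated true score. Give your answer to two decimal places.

57.09

Spearman-Brown: ρ = 2r/(1 + r) = 2(0.531)/(1 + 0.531) = 1.0620/1.531 = 0.6937 → 0.69
T̂ = 0.69(53) + 0.31(66.2) = 36.57 + 20.522 = 57.092 → 57.09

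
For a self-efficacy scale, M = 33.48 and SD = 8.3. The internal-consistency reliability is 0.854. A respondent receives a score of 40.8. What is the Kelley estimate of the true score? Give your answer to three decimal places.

T̂ = 0.854(40.8) + 0.146(33.48) = 34.8432 + 4.88808 = 39.7313 → 39.731

39.731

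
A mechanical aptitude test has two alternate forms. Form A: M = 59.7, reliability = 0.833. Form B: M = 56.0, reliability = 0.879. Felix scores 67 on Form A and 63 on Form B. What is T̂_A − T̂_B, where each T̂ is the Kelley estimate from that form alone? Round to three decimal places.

T̂_A = 0.833(67) + 0.167(59.7) = 65.78090
T̂_B = 0.879(63) + 0.121(56.0) = 62.15300
T̂_A − T̂_B = 3.62790

3.628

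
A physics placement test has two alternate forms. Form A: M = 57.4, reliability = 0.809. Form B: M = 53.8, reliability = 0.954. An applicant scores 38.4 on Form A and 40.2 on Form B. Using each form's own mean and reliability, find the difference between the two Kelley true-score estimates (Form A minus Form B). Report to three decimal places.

1.203

T̂_A = 0.809(38.4) + 0.191(57.4) = 42.02900
T̂_B = 0.954(40.2) + 0.046(53.8) = 40.82560
T̂_A − T̂_B = 1.20340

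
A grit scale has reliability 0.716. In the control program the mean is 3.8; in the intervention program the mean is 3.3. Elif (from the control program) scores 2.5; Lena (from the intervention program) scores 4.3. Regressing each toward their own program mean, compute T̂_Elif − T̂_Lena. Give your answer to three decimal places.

T̂_Elif = 0.716(2.5) + 0.284(3.8) = 2.86920
T̂_Lena = 0.716(4.3) + 0.284(3.3) = 4.01600
Difference = 2.86920 − 4.01600 = -1.14680

-1.147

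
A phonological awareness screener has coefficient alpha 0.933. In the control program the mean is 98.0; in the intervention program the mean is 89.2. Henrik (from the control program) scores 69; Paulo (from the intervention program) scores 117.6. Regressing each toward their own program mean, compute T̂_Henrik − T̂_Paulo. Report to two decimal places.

T̂_Henrik = 0.933(69) + 0.067(98.0) = 70.9430
T̂_Paulo = 0.933(117.6) + 0.067(89.2) = 115.6972
Difference = 70.9430 − 115.6972 = -44.7542

-44.75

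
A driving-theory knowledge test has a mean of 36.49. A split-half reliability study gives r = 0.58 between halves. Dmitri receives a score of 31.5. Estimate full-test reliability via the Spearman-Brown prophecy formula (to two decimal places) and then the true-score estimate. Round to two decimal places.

32.85

Spearman-Brown: ρ = 2r/(1 + r) = 2(0.58)/(1 + 0.58) = 1.160/1.58 = 0.7342 → 0.73
Weight the observed score by reliability and the mean by (1 − reliability): T̂ = 0.73·31.5 + 0.27·36.49 = 22.995 + 9.8523 = 32.847.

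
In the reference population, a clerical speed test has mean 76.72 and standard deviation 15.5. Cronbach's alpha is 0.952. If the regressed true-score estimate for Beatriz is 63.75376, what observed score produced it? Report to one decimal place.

63.1

T̂ = ρX + (1 − ρ)μ  ⇒  X = (T̂ − (1 − ρ)μ) / ρ
X = (63.75376 − 0.048 × 76.72) / 0.952 = (63.75376 − 3.68256) / 0.952 = 60.07120 / 0.952 = 63.100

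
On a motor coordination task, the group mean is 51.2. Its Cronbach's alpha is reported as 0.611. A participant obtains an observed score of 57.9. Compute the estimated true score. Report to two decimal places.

55.29

T̂ = 0.611(57.9) + 0.389(51.2) = 35.3769 + 19.9168 = 55.294 → 55.29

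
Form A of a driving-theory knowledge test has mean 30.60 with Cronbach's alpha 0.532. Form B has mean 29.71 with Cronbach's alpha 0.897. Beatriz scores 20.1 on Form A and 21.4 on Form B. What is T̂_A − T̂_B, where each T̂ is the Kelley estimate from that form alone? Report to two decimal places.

2.76

T̂_A = 0.532(20.1) + 0.468(30.60) = 25.0140
T̂_B = 0.897(21.4) + 0.103(29.71) = 22.2559
T̂_A − T̂_B = 2.7581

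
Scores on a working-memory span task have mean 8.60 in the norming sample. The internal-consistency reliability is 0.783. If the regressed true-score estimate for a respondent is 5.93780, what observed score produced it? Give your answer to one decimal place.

5.2

T̂ = ρX + (1 − ρ)μ  ⇒  X = (T̂ − (1 − ρ)μ) / ρ
X = (5.93780 − 0.217 × 8.60) / 0.783 = (5.93780 − 1.86620) / 0.783 = 4.07160 / 0.783 = 5.200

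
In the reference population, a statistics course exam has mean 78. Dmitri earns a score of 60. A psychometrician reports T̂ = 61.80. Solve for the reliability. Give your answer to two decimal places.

0.90

T̂ = ρX + (1 − ρ)μ  ⇒  T̂ − μ = ρ(X − μ)
ρ = (T̂ − μ)/(X − μ) = (61.80 − 78) / (60 − 78) = -16.20 / -18.0 = 0.9000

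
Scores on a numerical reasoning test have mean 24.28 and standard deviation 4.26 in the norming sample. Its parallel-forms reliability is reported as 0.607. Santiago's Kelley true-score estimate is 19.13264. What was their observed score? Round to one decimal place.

15.8

T̂ = ρX + (1 − ρ)μ  ⇒  X = (T̂ − (1 − ρ)μ) / ρ
X = (19.13264 − 0.393 × 24.28) / 0.607 = (19.13264 − 9.54204) / 0.607 = 9.59060 / 0.607 = 15.800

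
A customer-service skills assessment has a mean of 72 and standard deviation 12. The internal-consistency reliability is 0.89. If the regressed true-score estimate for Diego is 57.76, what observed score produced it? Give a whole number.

T̂ = ρX + (1 − ρ)μ  ⇒  X = (T̂ − (1 − ρ)μ) / ρ
X = (57.76 − 0.11 × 72) / 0.89 = (57.76 − 7.92) / 0.89 = 49.84 / 0.89 = 56.00

56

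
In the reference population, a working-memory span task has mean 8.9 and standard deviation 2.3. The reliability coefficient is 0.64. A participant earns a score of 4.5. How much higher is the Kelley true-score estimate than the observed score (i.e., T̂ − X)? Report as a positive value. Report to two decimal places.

Regress the observed score toward the mean by the unreliability: T̂ = 0.64·4.5 + 0.36·8.9 = 2.880 + 3.204 = 6.0840.
T̂ − X = 6.084 − 4.5 = 1.584 → 1.58

1.58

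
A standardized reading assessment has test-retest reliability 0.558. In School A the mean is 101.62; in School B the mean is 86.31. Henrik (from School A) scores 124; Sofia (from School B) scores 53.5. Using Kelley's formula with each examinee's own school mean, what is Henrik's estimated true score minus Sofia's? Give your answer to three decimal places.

T̂_Henrik = 0.558(124) + 0.442(101.62) = 114.10804
T̂_Sofia = 0.558(53.5) + 0.442(86.31) = 68.00202
Difference = 114.10804 − 68.00202 = 46.10602

46.106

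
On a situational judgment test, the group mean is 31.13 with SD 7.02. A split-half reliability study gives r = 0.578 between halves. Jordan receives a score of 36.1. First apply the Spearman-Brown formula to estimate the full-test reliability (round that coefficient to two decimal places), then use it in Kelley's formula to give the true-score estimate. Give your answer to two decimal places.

34.76

Spearman-Brown: ρ = 2r/(1 + r) = 2(0.578)/(1 + 0.578) = 1.1560/1.578 = 0.7326 → 0.73
T̂ = ρX + (1 − ρ)μ
  = 0.73 × 36.1 + 0.27 × 31.13
  = 26.353 + 8.4051
  = 34.758
  ≈ 34.76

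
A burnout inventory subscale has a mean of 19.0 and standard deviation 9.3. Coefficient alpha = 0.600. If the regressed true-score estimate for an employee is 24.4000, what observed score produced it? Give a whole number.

T̂ = ρX + (1 − ρ)μ  ⇒  X = (T̂ − (1 − ρ)μ) / ρ
X = (24.4000 − 0.400 × 19.0) / 0.600 = (24.4000 − 7.6000) / 0.600 = 16.8000 / 0.600 = 28.00

28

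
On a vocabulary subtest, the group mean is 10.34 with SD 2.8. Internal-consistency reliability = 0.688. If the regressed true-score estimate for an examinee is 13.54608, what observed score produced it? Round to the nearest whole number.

15

T̂ = ρX + (1 − ρ)μ  ⇒  X = (T̂ − (1 − ρ)μ) / ρ
X = (13.54608 − 0.312 × 10.34) / 0.688 = (13.54608 − 3.22608) / 0.688 = 10.32000 / 0.688 = 15.00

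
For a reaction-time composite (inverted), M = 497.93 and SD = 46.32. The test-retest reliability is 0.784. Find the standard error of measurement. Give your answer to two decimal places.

SEM = SD · √(1 − ρ) = 46.32 × √0.216 = 46.32 × 0.4648 = 21.528

21.53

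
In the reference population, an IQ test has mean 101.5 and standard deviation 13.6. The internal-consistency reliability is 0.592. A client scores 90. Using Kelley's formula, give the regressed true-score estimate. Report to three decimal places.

T̂ = ρX + (1 − ρ)μ
  = 0.592 × 90 + 0.408 × 101.5
  = 53.280 + 41.4120
  = 94.6920
  ≈ 94.692

94.692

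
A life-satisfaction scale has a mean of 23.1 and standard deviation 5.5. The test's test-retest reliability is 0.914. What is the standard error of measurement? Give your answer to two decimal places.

SEM = SD · √(1 − ρ) = 5.5 × √0.086 = 5.5 × 0.2933 = 1.613

1.61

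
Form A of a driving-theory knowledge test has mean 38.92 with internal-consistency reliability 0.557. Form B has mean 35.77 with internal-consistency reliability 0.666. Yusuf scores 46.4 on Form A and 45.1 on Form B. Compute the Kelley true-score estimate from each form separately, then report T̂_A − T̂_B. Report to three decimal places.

T̂_A = 0.557(46.4) + 0.443(38.92) = 43.08636
T̂_B = 0.666(45.1) + 0.334(35.77) = 41.98378
T̂_A − T̂_B = 1.10258

1.103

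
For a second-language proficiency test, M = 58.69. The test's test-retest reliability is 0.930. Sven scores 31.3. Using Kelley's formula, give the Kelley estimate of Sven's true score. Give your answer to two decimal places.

T̂ = 0.930(31.3) + 0.070(58.69) = 29.1090 + 4.10830 = 33.217 → 33.22

33.22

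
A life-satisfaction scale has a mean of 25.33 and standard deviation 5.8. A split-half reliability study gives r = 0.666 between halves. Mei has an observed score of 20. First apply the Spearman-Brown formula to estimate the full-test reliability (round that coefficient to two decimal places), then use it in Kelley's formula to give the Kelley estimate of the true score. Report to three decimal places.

21.066

Spearman-Brown: ρ = 2r/(1 + r) = 2(0.666)/(1 + 0.666) = 1.3320/1.666 = 0.7995 → 0.80
Regress the observed score toward the mean by the unreliability: T̂ = 0.80·20 + 0.20·25.33 = 16.00 + 5.0660 = 21.0660.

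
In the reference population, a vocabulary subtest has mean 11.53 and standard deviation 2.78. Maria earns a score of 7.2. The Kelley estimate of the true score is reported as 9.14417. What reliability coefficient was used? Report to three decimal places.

T̂ = ρX + (1 − ρ)μ  ⇒  T̂ − μ = ρ(X − μ)
ρ = (T̂ − μ)/(X − μ) = (9.14417 − 11.53) / (7.2 − 11.53) = -2.38583 / -4.33 = 0.55100

0.551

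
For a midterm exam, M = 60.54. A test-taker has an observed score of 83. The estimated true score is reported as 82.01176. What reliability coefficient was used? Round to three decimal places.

0.956

T̂ = ρX + (1 − ρ)μ  ⇒  T̂ − μ = ρ(X − μ)
ρ = (T̂ − μ)/(X − μ) = (82.01176 − 60.54) / (83 − 60.54) = 21.47176 / 22.46 = 0.95600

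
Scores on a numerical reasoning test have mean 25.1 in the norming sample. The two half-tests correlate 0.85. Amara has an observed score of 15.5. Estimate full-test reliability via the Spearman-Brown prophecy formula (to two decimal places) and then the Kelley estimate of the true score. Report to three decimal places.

16.268

Spearman-Brown: ρ = 2r/(1 + r) = 2(0.85)/(1 + 0.85) = 1.700/1.85 = 0.9189 → 0.92
T̂ = ρX + (1 − ρ)μ
  = 0.92 × 15.5 + 0.08 × 25.1
  = 14.260 + 2.008
  = 16.2680
  ≈ 16.268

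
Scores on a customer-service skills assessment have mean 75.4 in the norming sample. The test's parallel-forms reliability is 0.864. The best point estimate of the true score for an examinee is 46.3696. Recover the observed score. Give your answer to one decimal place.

T̂ = ρX + (1 − ρ)μ  ⇒  X = (T̂ − (1 − ρ)μ) / ρ
X = (46.3696 − 0.136 × 75.4) / 0.864 = (46.3696 − 10.2544) / 0.864 = 36.1152 / 0.864 = 41.800

41.8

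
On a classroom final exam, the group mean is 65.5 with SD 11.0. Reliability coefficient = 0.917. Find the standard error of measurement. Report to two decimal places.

SEM = SD · √(1 − ρ) = 11.0 × √0.083 = 11.0 × 0.2881 = 3.169

3.17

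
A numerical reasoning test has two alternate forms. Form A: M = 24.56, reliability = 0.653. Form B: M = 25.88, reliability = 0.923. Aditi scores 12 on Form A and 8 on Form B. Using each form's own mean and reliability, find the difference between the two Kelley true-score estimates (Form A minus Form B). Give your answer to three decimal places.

6.982

T̂_A = 0.653(12) + 0.347(24.56) = 16.35832
T̂_B = 0.923(8) + 0.077(25.88) = 9.37676
T̂_A − T̂_B = 6.98156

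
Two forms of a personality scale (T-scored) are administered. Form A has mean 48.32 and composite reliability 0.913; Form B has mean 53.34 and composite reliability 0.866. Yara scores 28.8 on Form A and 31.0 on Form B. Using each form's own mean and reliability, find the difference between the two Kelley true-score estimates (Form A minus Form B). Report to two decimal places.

-3.50

T̂_A = 0.913(28.8) + 0.087(48.32) = 30.4982
T̂_B = 0.866(31.0) + 0.134(53.34) = 33.9936
T̂_A − T̂_B = -3.4953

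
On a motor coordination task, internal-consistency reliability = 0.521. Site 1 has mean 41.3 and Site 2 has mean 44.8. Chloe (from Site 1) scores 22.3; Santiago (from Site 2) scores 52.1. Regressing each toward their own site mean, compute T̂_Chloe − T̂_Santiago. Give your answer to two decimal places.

T̂_Chloe = 0.521(22.3) + 0.479(41.3) = 31.4010
T̂_Santiago = 0.521(52.1) + 0.479(44.8) = 48.6033
Difference = 31.4010 − 48.6033 = -17.2023

-17.20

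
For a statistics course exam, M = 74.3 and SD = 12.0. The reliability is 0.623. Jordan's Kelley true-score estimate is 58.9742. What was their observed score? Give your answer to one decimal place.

T̂ = ρX + (1 − ρ)μ  ⇒  X = (T̂ − (1 − ρ)μ) / ρ
X = (58.9742 − 0.377 × 74.3) / 0.623 = (58.9742 − 28.0111) / 0.623 = 30.9631 / 0.623 = 49.700

49.7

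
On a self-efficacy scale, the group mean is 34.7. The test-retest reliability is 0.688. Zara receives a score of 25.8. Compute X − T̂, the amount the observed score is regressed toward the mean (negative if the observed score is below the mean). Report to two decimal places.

T̂ = 0.688(25.8) + 0.312(34.7) = 17.7504 + 10.8264 = 28.5768 → 28.577
X − T̂ = 25.8 − 28.577 = -2.777 → -2.78

-2.78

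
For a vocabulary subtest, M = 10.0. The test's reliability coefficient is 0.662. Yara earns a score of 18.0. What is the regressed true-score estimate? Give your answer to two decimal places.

T̂ = 0.662(18.0) + 0.338(10.0) = 11.9160 + 3.3800 = 15.296 → 15.30

15.30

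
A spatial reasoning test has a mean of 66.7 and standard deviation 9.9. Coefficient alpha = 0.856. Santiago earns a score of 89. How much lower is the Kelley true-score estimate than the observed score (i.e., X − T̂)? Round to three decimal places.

T̂ = 0.856(89) + 0.144(66.7) = 76.184 + 9.6048 = 85.78880 → 85.7888
X − T̂ = 89 − 85.7888 = 3.2112 → 3.211

3.211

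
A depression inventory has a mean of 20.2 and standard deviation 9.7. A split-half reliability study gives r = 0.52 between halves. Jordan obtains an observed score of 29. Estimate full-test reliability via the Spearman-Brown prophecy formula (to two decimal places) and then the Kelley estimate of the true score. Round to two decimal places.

26.18

Spearman-Brown: ρ = 2r/(1 + r) = 2(0.52)/(1 + 0.52) = 1.040/1.52 = 0.6842 → 0.68
T̂ = ρX + (1 − ρ)μ
  = 0.68 × 29 + 0.32 × 20.2
  = 19.72 + 6.464
  = 26.184
  ≈ 26.18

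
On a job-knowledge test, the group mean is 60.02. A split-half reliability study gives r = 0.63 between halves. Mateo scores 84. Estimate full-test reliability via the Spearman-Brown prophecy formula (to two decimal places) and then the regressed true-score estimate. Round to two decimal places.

Spearman-Brown: ρ = 2r/(1 + r) = 2(0.63)/(1 + 0.63) = 1.260/1.63 = 0.7730 → 0.77
T̂ = ρX + (1 − ρ)μ
  = 0.77 × 84 + 0.23 × 60.02
  = 64.68 + 13.8046
  = 78.485
  ≈ 78.48

78.48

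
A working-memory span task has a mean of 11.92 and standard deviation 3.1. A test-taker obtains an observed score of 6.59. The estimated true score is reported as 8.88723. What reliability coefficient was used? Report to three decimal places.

0.569

T̂ = ρX + (1 − ρ)μ  ⇒  T̂ − μ = ρ(X − μ)
ρ = (T̂ − μ)/(X − μ) = (8.88723 − 11.92) / (6.59 − 11.92) = -3.03277 / -5.33 = 0.56900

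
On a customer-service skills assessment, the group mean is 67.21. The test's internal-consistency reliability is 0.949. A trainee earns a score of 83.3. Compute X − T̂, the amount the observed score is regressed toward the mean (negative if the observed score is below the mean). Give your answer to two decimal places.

T̂ = ρX + (1 − ρ)μ
  = 0.949 × 83.3 + 0.051 × 67.21
  = 79.0517 + 3.42771
  = 82.4794
  ≈ 82.479
X − T̂ = 83.3 − 82.479 = 0.821 → 0.82

0.82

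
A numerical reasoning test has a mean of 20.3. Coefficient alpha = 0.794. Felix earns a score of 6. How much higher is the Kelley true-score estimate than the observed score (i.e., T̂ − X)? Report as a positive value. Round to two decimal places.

2.95

T̂ = 0.794(6) + 0.206(20.3) = 4.764 + 4.1818 = 8.9458 → 8.946
T̂ − X = 8.946 − 6 = 2.946 → 2.95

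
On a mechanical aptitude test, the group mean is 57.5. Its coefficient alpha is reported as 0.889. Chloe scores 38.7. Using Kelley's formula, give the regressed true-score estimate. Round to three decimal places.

T̂ = ρX + (1 − ρ)μ
  = 0.889 × 38.7 + 0.111 × 57.5
  = 34.4043 + 6.3825
  = 40.7868
  ≈ 40.787

40.787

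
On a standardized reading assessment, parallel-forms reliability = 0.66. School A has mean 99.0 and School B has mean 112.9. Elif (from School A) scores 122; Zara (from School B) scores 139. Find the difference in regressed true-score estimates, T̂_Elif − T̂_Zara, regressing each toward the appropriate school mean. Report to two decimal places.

-15.95

T̂_Elif = 0.66(122) + 0.34(99.0) = 114.1800
T̂_Zara = 0.66(139) + 0.34(112.9) = 130.1260
Difference = 114.1800 − 130.1260 = -15.9460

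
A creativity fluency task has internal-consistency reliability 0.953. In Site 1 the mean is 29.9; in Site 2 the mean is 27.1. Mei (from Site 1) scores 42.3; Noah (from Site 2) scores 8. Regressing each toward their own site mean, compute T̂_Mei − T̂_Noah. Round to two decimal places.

32.82

T̂_Mei = 0.953(42.3) + 0.047(29.9) = 41.7172
T̂_Noah = 0.953(8) + 0.047(27.1) = 8.8977
Difference = 41.7172 − 8.8977 = 32.8195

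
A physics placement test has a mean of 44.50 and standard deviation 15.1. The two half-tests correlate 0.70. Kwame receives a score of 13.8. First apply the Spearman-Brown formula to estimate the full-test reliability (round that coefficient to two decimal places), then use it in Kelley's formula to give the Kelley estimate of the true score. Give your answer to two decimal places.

Spearman-Brown: ρ = 2r/(1 + r) = 2(0.70)/(1 + 0.70) = 1.400/1.70 = 0.8235 → 0.82
T̂ = ρX + (1 − ρ)μ
  = 0.82 × 13.8 + 0.18 × 44.50
  = 11.316 + 8.0100
  = 19.326
  ≈ 19.33

19.33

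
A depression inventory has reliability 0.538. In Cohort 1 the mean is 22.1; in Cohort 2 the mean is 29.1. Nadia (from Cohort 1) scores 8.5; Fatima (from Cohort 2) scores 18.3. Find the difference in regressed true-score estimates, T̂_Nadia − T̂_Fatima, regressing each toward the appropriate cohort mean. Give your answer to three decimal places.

-8.506

T̂_Nadia = 0.538(8.5) + 0.462(22.1) = 14.78320
T̂_Fatima = 0.538(18.3) + 0.462(29.1) = 23.28960
Difference = 14.78320 − 23.28960 = -8.50640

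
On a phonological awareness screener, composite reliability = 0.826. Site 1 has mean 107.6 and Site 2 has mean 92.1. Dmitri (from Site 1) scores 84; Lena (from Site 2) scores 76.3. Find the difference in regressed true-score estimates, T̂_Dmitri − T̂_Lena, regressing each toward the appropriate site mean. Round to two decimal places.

9.06

T̂_Dmitri = 0.826(84) + 0.174(107.6) = 88.1064
T̂_Lena = 0.826(76.3) + 0.174(92.1) = 79.0492
Difference = 88.1064 − 79.0492 = 9.0572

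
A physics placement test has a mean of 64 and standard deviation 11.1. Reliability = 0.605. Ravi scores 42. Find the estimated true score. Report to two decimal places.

T̂ = 0.605(42) + 0.395(64) = 25.410 + 25.280 = 50.690 → 50.69

50.69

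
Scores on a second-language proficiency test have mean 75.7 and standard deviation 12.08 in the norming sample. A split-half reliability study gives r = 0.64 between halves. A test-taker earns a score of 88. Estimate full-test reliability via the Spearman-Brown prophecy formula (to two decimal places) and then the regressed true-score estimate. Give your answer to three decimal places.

Spearman-Brown: ρ = 2r/(1 + r) = 2(0.64)/(1 + 0.64) = 1.280/1.64 = 0.7805 → 0.78
T̂ = ρX + (1 − ρ)μ
  = 0.78 × 88 + 0.22 × 75.7
  = 68.64 + 16.654
  = 85.2940
  ≈ 85.294

85.294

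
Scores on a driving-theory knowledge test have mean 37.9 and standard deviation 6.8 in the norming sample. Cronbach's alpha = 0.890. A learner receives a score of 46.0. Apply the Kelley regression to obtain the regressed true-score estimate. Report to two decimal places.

45.11

T̂ = 0.890(46.0) + 0.110(37.9) = 40.9400 + 4.1690 = 45.109 → 45.11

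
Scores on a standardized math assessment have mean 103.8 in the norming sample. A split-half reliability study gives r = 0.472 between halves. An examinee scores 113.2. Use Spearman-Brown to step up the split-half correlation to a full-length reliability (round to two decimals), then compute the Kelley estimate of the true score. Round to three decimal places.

109.816

Spearman-Brown: ρ = 2r/(1 + r) = 2(0.472)/(1 + 0.472) = 0.9440/1.472 = 0.6413 → 0.64
T̂ = 0.64(113.2) + 0.36(103.8) = 72.448 + 37.368 = 109.8160 → 109.816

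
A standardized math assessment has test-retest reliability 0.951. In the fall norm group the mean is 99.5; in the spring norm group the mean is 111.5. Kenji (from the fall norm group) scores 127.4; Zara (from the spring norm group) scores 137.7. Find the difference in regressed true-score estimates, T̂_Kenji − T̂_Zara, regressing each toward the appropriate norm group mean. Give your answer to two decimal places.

T̂_Kenji = 0.951(127.4) + 0.049(99.5) = 126.0329
T̂_Zara = 0.951(137.7) + 0.049(111.5) = 136.4162
Difference = 126.0329 − 136.4162 = -10.3833

-10.38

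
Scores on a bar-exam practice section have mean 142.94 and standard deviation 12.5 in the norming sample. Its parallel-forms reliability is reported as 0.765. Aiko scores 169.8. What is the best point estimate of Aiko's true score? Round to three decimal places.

Weight the observed score by reliability and the mean by (1 − reliability): T̂ = 0.765·169.8 + 0.235·142.94 = 129.8970 + 33.59090 = 163.4879.

163.488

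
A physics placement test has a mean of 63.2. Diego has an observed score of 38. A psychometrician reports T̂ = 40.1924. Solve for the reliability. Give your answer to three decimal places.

T̂ = ρX + (1 − ρ)μ  ⇒  T̂ − μ = ρ(X − μ)
ρ = (T̂ − μ)/(X − μ) = (40.1924 − 63.2) / (38 − 63.2) = -23.0076 / -25.2 = 0.91300

0.913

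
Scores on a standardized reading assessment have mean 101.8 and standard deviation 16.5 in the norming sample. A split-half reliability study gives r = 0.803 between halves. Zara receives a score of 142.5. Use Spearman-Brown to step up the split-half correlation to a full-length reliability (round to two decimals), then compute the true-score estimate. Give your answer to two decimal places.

Spearman-Brown: ρ = 2r/(1 + r) = 2(0.803)/(1 + 0.803) = 1.6060/1.803 = 0.8907 → 0.89
T̂ = ρX + (1 − ρ)μ
  = 0.89 × 142.5 + 0.11 × 101.8
  = 126.825 + 11.198
  = 138.023
  ≈ 138.02

138.02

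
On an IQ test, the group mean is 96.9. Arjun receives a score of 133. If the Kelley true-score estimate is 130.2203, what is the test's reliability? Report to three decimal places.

0.923

T̂ = ρX + (1 − ρ)μ  ⇒  T̂ − μ = ρ(X − μ)
ρ = (T̂ − μ)/(X − μ) = (130.2203 − 96.9) / (133 − 96.9) = 33.3203 / 36.1 = 0.92300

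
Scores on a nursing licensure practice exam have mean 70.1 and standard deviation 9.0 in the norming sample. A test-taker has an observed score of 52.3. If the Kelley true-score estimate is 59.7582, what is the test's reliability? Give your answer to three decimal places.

0.581

T̂ = ρX + (1 − ρ)μ  ⇒  T̂ − μ = ρ(X − μ)
ρ = (T̂ − μ)/(X − μ) = (59.7582 − 70.1) / (52.3 − 70.1) = -10.3418 / -17.8 = 0.58100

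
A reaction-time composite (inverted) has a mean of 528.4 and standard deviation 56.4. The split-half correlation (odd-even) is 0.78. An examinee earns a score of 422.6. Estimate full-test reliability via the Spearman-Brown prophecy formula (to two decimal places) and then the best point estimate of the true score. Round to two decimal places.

Spearman-Brown: ρ = 2r/(1 + r) = 2(0.78)/(1 + 0.78) = 1.560/1.78 = 0.8764 → 0.88
Regress the observed score toward the mean by the unreliability: T̂ = 0.88·422.6 + 0.12·528.4 = 371.888 + 63.408 = 435.296.

435.30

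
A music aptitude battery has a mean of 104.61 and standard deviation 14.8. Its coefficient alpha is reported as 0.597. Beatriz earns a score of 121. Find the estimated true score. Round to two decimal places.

T̂ = 0.597(121) + 0.403(104.61) = 72.237 + 42.15783 = 114.395 → 114.39

114.39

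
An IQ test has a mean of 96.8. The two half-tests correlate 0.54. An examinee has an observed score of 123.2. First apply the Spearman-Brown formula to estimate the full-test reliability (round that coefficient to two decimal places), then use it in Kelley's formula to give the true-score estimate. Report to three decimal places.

115.280

Spearman-Brown: ρ = 2r/(1 + r) = 2(0.54)/(1 + 0.54) = 1.080/1.54 = 0.7013 → 0.70
T̂ = ρX + (1 − ρ)μ
  = 0.70 × 123.2 + 0.30 × 96.8
  = 86.240 + 29.040
  = 115.2800
  ≈ 115.280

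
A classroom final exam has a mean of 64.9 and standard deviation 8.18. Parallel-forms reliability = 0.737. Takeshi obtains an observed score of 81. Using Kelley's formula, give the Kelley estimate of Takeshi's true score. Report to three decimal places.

T̂ = 0.737(81) + 0.263(64.9) = 59.697 + 17.0687 = 76.7657 → 76.766

76.766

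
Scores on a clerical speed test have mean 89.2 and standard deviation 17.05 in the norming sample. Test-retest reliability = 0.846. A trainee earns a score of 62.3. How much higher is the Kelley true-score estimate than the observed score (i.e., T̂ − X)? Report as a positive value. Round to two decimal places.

T̂ = 0.846(62.3) + 0.154(89.2) = 52.7058 + 13.7368 = 66.4426 → 66.443
T̂ − X = 66.443 − 62.3 = 4.143 → 4.14

4.14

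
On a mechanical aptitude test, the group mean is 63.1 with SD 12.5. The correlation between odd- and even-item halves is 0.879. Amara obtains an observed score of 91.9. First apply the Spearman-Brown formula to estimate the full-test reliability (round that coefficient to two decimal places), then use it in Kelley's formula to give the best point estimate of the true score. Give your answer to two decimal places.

Spearman-Brown: ρ = 2r/(1 + r) = 2(0.879)/(1 + 0.879) = 1.7580/1.879 = 0.9356 → 0.94
Regress the observed score toward the mean by the unreliability: T̂ = 0.94·91.9 + 0.06·63.1 = 86.386 + 3.786 = 90.172.

90.17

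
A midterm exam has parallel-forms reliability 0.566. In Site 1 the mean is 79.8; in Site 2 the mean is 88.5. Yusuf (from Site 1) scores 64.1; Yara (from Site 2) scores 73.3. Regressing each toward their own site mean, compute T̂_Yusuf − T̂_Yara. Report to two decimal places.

-8.98

T̂_Yusuf = 0.566(64.1) + 0.434(79.8) = 70.9138
T̂_Yara = 0.566(73.3) + 0.434(88.5) = 79.8968
Difference = 70.9138 − 79.8968 = -8.9830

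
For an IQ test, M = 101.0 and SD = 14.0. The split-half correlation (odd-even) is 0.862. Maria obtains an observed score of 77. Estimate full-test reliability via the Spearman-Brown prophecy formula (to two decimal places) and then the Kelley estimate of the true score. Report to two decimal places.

78.68

Spearman-Brown: ρ = 2r/(1 + r) = 2(0.862)/(1 + 0.862) = 1.7240/1.862 = 0.9259 → 0.93
T̂ = 0.93(77) + 0.07(101.0) = 71.61 + 7.070 = 78.680 → 78.68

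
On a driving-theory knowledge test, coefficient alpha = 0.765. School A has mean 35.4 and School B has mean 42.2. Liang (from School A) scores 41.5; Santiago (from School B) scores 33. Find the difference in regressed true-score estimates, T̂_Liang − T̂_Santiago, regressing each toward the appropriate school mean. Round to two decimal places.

T̂_Liang = 0.765(41.5) + 0.235(35.4) = 40.0665
T̂_Santiago = 0.765(33) + 0.235(42.2) = 35.1620
Difference = 40.0665 − 35.1620 = 4.9045

4.90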